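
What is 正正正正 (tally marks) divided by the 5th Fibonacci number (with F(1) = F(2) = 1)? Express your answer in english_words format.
Convert 正正正正 (tally marks) → 5 + 5 + 5 + 5 = 20 (decimal)
Convert the 5th Fibonacci number (with F(1) = F(2) = 1) (Fibonacci index) → 1, 1, 2, 3, 5 → 5 (decimal)
Compute 20 ÷ 5 = 4
Convert 4 (decimal) → four (English words)
four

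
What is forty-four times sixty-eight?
Convert forty-four (English words) → 44 (decimal)
Convert sixty-eight (English words) → 68 (decimal)
Compute 44 × 68 = 2992
2992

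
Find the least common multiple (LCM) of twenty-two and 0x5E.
Convert twenty-two (English words) → 22 (decimal)
Convert 0x5E (hexadecimal) → 5×16 + 14 = 94 (decimal)
Compute lcm(22, 94) = 1034
1034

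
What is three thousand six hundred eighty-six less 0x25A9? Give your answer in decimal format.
Convert three thousand six hundred eighty-six (English words) → 3×1000 + 6×100 + 86 = 3686 (decimal)
Convert 0x25A9 (hexadecimal) → 2×4096 + 5×256 + 10×16 + 9 = 9641 (decimal)
Compute 3686 - 9641 = -5955
-5955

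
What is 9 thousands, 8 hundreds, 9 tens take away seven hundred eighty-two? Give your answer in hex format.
Convert 9 thousands, 8 hundreds, 9 tens (place-value notation) → 9×1000 + 8×100 + 9×10 = 9890 (decimal)
Convert seven hundred eighty-two (English words) → 7×100 + 82 = 782 (decimal)
Compute 9890 - 782 = 9108
Convert 9108 (decimal) → 9108 = 2×4096 + 3×256 + 9×16 + 4 → 0x2394 (hexadecimal)
0x2394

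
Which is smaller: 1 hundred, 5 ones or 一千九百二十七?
Convert 1 hundred, 5 ones (place-value notation) → 1×100 + 5 = 105 (decimal)
Convert 一千九百二十七 (Chinese numeral) → 1×1000 + 9×100 + 2×10 + 7 = 1927 (decimal)
Compare 105 vs 1927: smaller = 105
105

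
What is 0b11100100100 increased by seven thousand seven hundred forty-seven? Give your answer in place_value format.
Convert 0b11100100100 (binary) → 1024 + 512 + 256 + 32 + 4 = 1828 (decimal)
Convert seven thousand seven hundred forty-seven (English words) → 7×1000 + 7×100 + 47 = 7747 (decimal)
Compute 1828 + 7747 = 9575
Convert 9575 (decimal) → 9575 = 9×1000 + 5×100 + 7×10 + 5 → 9 thousands, 5 hundreds, 7 tens, 5 ones (place-value notation)
9 thousands, 5 hundreds, 7 tens, 5 ones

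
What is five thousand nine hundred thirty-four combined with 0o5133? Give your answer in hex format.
Convert five thousand nine hundred thirty-four (English words) → 5×1000 + 9×100 + 34 = 5934 (decimal)
Convert 0o5133 (octal) → 5×512 + 1×64 + 3×8 + 3 = 2651 (decimal)
Compute 5934 + 2651 = 8585
Convert 8585 (decimal) → 8585 = 2×4096 + 1×256 + 8×16 + 9 → 0x2189 (hexadecimal)
0x2189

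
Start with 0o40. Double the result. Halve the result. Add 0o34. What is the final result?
Convert 0o40 (octal) → 4×8 = 32 (decimal)
Start: 32
32 × 2 = 64
64 ÷ 2 = 32
Convert 0o34 (octal) → 3×8 + 4 = 28 (decimal)
32 + 28 = 60
60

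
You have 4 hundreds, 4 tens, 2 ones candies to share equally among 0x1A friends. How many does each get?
Convert 4 hundreds, 4 tens, 2 ones (place-value notation) → 4×100 + 4×10 + 2 = 442 (decimal)
Convert 0x1A (hexadecimal) → 1×16 + 10 = 26 (decimal)
Compute 442 ÷ 26 = 17
17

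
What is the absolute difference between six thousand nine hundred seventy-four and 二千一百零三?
Convert six thousand nine hundred seventy-four (English words) → 6×1000 + 9×100 + 74 = 6974 (decimal)
Convert 二千一百零三 (Chinese numeral) → 2×1000 + 1×100 + 3 = 2103 (decimal)
Compute |6974 - 2103| = 4871
4871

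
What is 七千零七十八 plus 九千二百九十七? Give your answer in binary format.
Convert 七千零七十八 (Chinese numeral) → 7×1000 + 7×10 + 8 = 7078 (decimal)
Convert 九千二百九十七 (Chinese numeral) → 9×1000 + 2×100 + 9×10 + 7 = 9297 (decimal)
Compute 7078 + 9297 = 16375
Convert 16375 (decimal) → 16375 = 8192 + 4096 + 2048 + 1024 + 512 + 256 + 128 + 64 + 32 + 16 + 4 + 2 + 1 → 0b11111111110111 (binary)
0b11111111110111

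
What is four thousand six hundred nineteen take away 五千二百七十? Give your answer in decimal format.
Convert four thousand six hundred nineteen (English words) → 4×1000 + 6×100 + 19 = 4619 (decimal)
Convert 五千二百七十 (Chinese numeral) → 5×1000 + 2×100 + 7×10 = 5270 (decimal)
Compute 4619 - 5270 = -651
-651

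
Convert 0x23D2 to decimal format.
Convert 0x23D2 (hexadecimal) → 2×4096 + 3×256 + 13×16 + 2 = 9170 (decimal)
9170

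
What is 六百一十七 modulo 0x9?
Convert 六百一十七 (Chinese numeral) → 6×100 + 1×10 + 7 = 617 (decimal)
Convert 0x9 (hexadecimal) → 9 (decimal)
Compute 617 mod 9 = 5
5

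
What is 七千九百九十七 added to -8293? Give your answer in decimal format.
Convert 七千九百九十七 (Chinese numeral) → 7×1000 + 9×100 + 9×10 + 7 = 7997 (decimal)
Compute 7997 + -8293 = -296
-296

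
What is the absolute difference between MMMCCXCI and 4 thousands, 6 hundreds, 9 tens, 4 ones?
Convert MMMCCXCI (Roman numeral) → 1000 + 1000 + 1000 + 100 + 100 + 90 + 1 = 3291 (decimal)
Convert 4 thousands, 6 hundreds, 9 tens, 4 ones (place-value notation) → 4×1000 + 6×100 + 9×10 + 4 = 4694 (decimal)
Compute |3291 - 4694| = 1403
1403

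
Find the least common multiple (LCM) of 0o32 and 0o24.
Convert 0o32 (octal) → 3×8 + 2 = 26 (decimal)
Convert 0o24 (octal) → 2×8 + 4 = 20 (decimal)
Compute lcm(26, 20) = 260
260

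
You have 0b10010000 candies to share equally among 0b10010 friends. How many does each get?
Convert 0b10010000 (binary) → 128 + 16 = 144 (decimal)
Convert 0b10010 (binary) → 16 + 2 = 18 (decimal)
Compute 144 ÷ 18 = 8
8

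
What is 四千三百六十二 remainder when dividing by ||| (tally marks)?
Convert 四千三百六十二 (Chinese numeral) → 4×1000 + 3×100 + 6×10 + 2 = 4362 (decimal)
Convert ||| (tally marks) → 3 (decimal)
Compute 4362 mod 3 = 0
0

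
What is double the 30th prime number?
The 30th prime number = 113
Compute 113 × 2 = 226
226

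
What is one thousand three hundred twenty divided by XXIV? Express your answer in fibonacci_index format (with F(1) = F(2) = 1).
Convert one thousand three hundred twenty (English words) → 1×1000 + 3×100 + 20 = 1320 (decimal)
Convert XXIV (Roman numeral) → 10 + 10 + 4 = 24 (decimal)
Compute 1320 ÷ 24 = 55
Convert 55 (decimal) → 1, 1, 2, 3, 5, 8, 13, 21, 34, 55 → the 10th Fibonacci number (Fibonacci index)
the 10th Fibonacci number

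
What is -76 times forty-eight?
Convert forty-eight (English words) → 48 (decimal)
Compute -76 × 48 = -3648
-3648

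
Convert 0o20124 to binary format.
Convert 0o20124 (octal) → 2×4096 + 1×64 + 2×8 + 4 = 8276 (decimal)
Convert 8276 (decimal) → 8276 = 8192 + 64 + 16 + 4 → 0b10000001010100 (binary)
0b10000001010100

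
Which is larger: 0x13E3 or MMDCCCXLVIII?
Convert 0x13E3 (hexadecimal) → 1×4096 + 3×256 + 14×16 + 3 = 5091 (decimal)
Convert MMDCCCXLVIII (Roman numeral) → 1000 + 1000 + 500 + 100 + 100 + 100 + 40 + 5 + 1 + 1 + 1 = 2848 (decimal)
Compare 5091 vs 2848: larger = 5091
5091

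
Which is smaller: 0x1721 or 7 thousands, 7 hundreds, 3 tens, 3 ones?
Convert 0x1721 (hexadecimal) → 1×4096 + 7×256 + 2×16 + 1 = 5921 (decimal)
Convert 7 thousands, 7 hundreds, 3 tens, 3 ones (place-value notation) → 7×1000 + 7×100 + 3×10 + 3 = 7733 (decimal)
Compare 5921 vs 7733: smaller = 5921
5921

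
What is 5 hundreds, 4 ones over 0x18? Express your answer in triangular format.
Convert 5 hundreds, 4 ones (place-value notation) → 5×100 + 4 = 504 (decimal)
Convert 0x18 (hexadecimal) → 1×16 + 8 = 24 (decimal)
Compute 504 ÷ 24 = 21
Convert 21 (decimal) → 21 = 6×7/2 → the 6th triangular number (triangular index)
the 6th triangular number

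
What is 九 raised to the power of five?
Convert 九 (Chinese numeral) → 9 (decimal)
Convert five (English words) → 5 (decimal)
Compute 9 ^ 5 = 59049
59049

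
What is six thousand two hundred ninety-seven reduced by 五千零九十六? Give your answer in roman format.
Convert six thousand two hundred ninety-seven (English words) → 6×1000 + 2×100 + 97 = 6297 (decimal)
Convert 五千零九十六 (Chinese numeral) → 5×1000 + 9×10 + 6 = 5096 (decimal)
Compute 6297 - 5096 = 1201
Convert 1201 (decimal) → 1201 = 1000 + 100 + 100 + 1 → MCCI (Roman numeral)
MCCI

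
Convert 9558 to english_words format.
Convert 9558 (decimal) → 9558 = 9×1000 + 5×100 + 58 → nine thousand five hundred fifty-eight (English words)
nine thousand five hundred fifty-eight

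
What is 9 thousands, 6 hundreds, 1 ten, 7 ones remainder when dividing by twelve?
Convert 9 thousands, 6 hundreds, 1 ten, 7 ones (place-value notation) → 9×1000 + 6×100 + 1×10 + 7 = 9617 (decimal)
Convert twelve (English words) → 12 (decimal)
Compute 9617 mod 12 = 5
5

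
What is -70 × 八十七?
Convert 八十七 (Chinese numeral) → 8×10 + 7 = 87 (decimal)
Compute -70 × 87 = -6090
-6090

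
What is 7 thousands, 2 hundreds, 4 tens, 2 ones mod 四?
Convert 7 thousands, 2 hundreds, 4 tens, 2 ones (place-value notation) → 7×1000 + 2×100 + 4×10 + 2 = 7242 (decimal)
Convert 四 (Chinese numeral) → 4 (decimal)
Compute 7242 mod 4 = 2
2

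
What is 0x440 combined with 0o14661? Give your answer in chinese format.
Convert 0x440 (hexadecimal) → 4×256 + 4×16 = 1088 (decimal)
Convert 0o14661 (octal) → 1×4096 + 4×512 + 6×64 + 6×8 + 1 = 6577 (decimal)
Compute 1088 + 6577 = 7665
Convert 7665 (decimal) → 7665 = 7×1000 + 6×100 + 6×10 + 5 → 七千六百六十五 (Chinese numeral)
七千六百六十五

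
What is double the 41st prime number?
The 41st prime number = 179
Compute 179 × 2 = 358
358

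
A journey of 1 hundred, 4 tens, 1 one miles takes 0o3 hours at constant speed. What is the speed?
Convert 1 hundred, 4 tens, 1 one (place-value notation) → 1×100 + 4×10 + 1 = 141 (decimal)
Convert 0o3 (octal) → 3 (decimal)
Compute 141 ÷ 3 = 47
47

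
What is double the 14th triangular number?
The 14th triangular number = 14×15/2 = 105
Compute 105 × 2 = 210
210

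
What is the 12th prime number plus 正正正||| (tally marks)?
The 12th prime number = 37
Convert 正正正||| (tally marks) → 5 + 5 + 5 + 3 = 18 (decimal)
Compute 37 + 18 = 55
55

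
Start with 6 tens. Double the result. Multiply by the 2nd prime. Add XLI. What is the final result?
Convert 6 tens (place-value notation) → 6×10 = 60 (decimal)
Start: 60
60 × 2 = 120
Convert the 2nd prime (prime index) → 3 (decimal)
120 × 3 = 360
Convert XLI (Roman numeral) → 40 + 1 = 41 (decimal)
360 + 41 = 401
401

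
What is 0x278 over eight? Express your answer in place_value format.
Convert 0x278 (hexadecimal) → 2×256 + 7×16 + 8 = 632 (decimal)
Convert eight (English words) → 8 (decimal)
Compute 632 ÷ 8 = 79
Convert 79 (decimal) → 79 = 7×10 + 9 → 7 tens, 9 ones (place-value notation)
7 tens, 9 ones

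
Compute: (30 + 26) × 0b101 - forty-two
Convert 0b101 (binary) → 4 + 1 = 5 (decimal)
Convert forty-two (English words) → 42 (decimal)
Expression in decimal: (30 + 26) × 5 - 42
Parentheses first: 30 + 26 = 56
Multiply: 56 × 5 = 280
Subtract: 280 - 42 = 238
238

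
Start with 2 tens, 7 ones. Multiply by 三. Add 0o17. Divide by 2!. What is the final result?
Convert 2 tens, 7 ones (place-value notation) → 2×10 + 7 = 27 (decimal)
Start: 27
Convert 三 (Chinese numeral) → 3 (decimal)
27 × 3 = 81
Convert 0o17 (octal) → 1×8 + 7 = 15 (decimal)
81 + 15 = 96
Convert 2! (factorial) → 2 (decimal)
96 ÷ 2 = 48
48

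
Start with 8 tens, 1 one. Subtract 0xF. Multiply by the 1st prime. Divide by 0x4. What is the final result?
Convert 8 tens, 1 one (place-value notation) → 8×10 + 1 = 81 (decimal)
Start: 81
Convert 0xF (hexadecimal) → 15 (decimal)
81 - 15 = 66
Convert the 1st prime (prime index) → 2 (decimal)
66 × 2 = 132
Convert 0x4 (hexadecimal) → 4 (decimal)
132 ÷ 4 = 33
33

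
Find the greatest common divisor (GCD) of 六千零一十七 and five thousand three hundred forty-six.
Convert 六千零一十七 (Chinese numeral) → 6×1000 + 1×10 + 7 = 6017 (decimal)
Convert five thousand three hundred forty-six (English words) → 5×1000 + 3×100 + 46 = 5346 (decimal)
Compute gcd(6017, 5346) = 11
11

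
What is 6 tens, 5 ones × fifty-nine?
Convert 6 tens, 5 ones (place-value notation) → 6×10 + 5 = 65 (decimal)
Convert fifty-nine (English words) → 59 (decimal)
Compute 65 × 59 = 3835
3835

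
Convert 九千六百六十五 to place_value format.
Convert 九千六百六十五 (Chinese numeral) → 9×1000 + 6×100 + 6×10 + 5 = 9665 (decimal)
Convert 9665 (decimal) → 9665 = 9×1000 + 6×100 + 6×10 + 5 → 9 thousands, 6 hundreds, 6 tens, 5 ones (place-value notation)
9 thousands, 6 hundreds, 6 tens, 5 ones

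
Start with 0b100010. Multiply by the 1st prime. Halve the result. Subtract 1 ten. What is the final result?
Convert 0b100010 (binary) → 32 + 2 = 34 (decimal)
Start: 34
Convert the 1st prime (prime index) → 2 (decimal)
34 × 2 = 68
68 ÷ 2 = 34
Convert 1 ten (place-value notation) → 1×10 = 10 (decimal)
34 - 10 = 24
24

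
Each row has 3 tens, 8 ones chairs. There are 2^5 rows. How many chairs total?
Convert 3 tens, 8 ones (place-value notation) → 3×10 + 8 = 38 (decimal)
Convert 2^5 (power) → 32 (decimal)
Compute 38 × 32 = 1216
1216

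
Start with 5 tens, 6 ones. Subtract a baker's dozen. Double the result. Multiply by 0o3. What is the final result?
Convert 5 tens, 6 ones (place-value notation) → 5×10 + 6 = 56 (decimal)
Start: 56
Convert a baker's dozen (colloquial) → 13 (decimal)
56 - 13 = 43
43 × 2 = 86
Convert 0o3 (octal) → 3 (decimal)
86 × 3 = 258
258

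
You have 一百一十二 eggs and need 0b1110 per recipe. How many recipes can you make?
Convert 一百一十二 (Chinese numeral) → 1×100 + 1×10 + 2 = 112 (decimal)
Convert 0b1110 (binary) → 8 + 4 + 2 = 14 (decimal)
Compute 112 ÷ 14 = 8
8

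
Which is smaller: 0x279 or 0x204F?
Convert 0x279 (hexadecimal) → 2×256 + 7×16 + 9 = 633 (decimal)
Convert 0x204F (hexadecimal) → 2×4096 + 4×16 + 15 = 8271 (decimal)
Compare 633 vs 8271: smaller = 633
633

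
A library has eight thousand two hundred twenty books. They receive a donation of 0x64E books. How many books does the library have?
Convert eight thousand two hundred twenty (English words) → 8×1000 + 2×100 + 20 = 8220 (decimal)
Convert 0x64E (hexadecimal) → 6×256 + 4×16 + 14 = 1614 (decimal)
Compute 8220 + 1614 = 9834
9834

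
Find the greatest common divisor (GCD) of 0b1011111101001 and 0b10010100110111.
Convert 0b1011111101001 (binary) → 4096 + 1024 + 512 + 256 + 128 + 64 + 32 + 8 + 1 = 6121 (decimal)
Convert 0b10010100110111 (binary) → 8192 + 1024 + 256 + 32 + 16 + 4 + 2 + 1 = 9527 (decimal)
Compute gcd(6121, 9527) = 1
1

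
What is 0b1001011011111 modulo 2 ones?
Convert 0b1001011011111 (binary) → 4096 + 512 + 128 + 64 + 16 + 8 + 4 + 2 + 1 = 4831 (decimal)
Convert 2 ones (place-value notation) → 2 (decimal)
Compute 4831 mod 2 = 1
1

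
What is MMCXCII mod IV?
Convert MMCXCII (Roman numeral) → 1000 + 1000 + 100 + 90 + 1 + 1 = 2192 (decimal)
Convert IV (Roman numeral) → 4 (decimal)
Compute 2192 mod 4 = 0
0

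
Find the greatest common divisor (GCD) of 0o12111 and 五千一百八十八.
Convert 0o12111 (octal) → 1×4096 + 2×512 + 1×64 + 1×8 + 1 = 5193 (decimal)
Convert 五千一百八十八 (Chinese numeral) → 5×1000 + 1×100 + 8×10 + 8 = 5188 (decimal)
Compute gcd(5193, 5188) = 1
1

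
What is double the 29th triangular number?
The 29th triangular number = 29×30/2 = 435
Compute 435 × 2 = 870
870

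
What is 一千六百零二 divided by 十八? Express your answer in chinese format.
Convert 一千六百零二 (Chinese numeral) → 1×1000 + 6×100 + 2 = 1602 (decimal)
Convert 十八 (Chinese numeral) → 1×10 + 8 = 18 (decimal)
Compute 1602 ÷ 18 = 89
Convert 89 (decimal) → 89 = 8×10 + 9 → 八十九 (Chinese numeral)
八十九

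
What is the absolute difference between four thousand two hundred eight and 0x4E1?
Convert four thousand two hundred eight (English words) → 4×1000 + 2×100 + 8 = 4208 (decimal)
Convert 0x4E1 (hexadecimal) → 4×256 + 14×16 + 1 = 1249 (decimal)
Compute |4208 - 1249| = 2959
2959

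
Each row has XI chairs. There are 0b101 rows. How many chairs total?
Convert XI (Roman numeral) → 10 + 1 = 11 (decimal)
Convert 0b101 (binary) → 4 + 1 = 5 (decimal)
Compute 11 × 5 = 55
55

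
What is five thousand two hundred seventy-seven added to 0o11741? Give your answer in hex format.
Convert five thousand two hundred seventy-seven (English words) → 5×1000 + 2×100 + 77 = 5277 (decimal)
Convert 0o11741 (octal) → 1×4096 + 1×512 + 7×64 + 4×8 + 1 = 5089 (decimal)
Compute 5277 + 5089 = 10366
Convert 10366 (decimal) → 10366 = 2×4096 + 8×256 + 7×16 + 14 → 0x287E (hexadecimal)
0x287E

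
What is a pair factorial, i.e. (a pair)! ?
Convert a pair (colloquial) → 2 (decimal)
Compute 2! = 2
2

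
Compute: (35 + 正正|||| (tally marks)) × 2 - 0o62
Convert 正正|||| (tally marks) → 5 + 5 + 4 = 14 (decimal)
Convert 0o62 (octal) → 6×8 + 2 = 50 (decimal)
Expression in decimal: (35 + 14) × 2 - 50
Parentheses first: 35 + 14 = 49
Multiply: 49 × 2 = 98
Subtract: 98 - 50 = 48
48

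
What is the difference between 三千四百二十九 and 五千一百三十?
Convert 三千四百二十九 (Chinese numeral) → 3×1000 + 4×100 + 2×10 + 9 = 3429 (decimal)
Convert 五千一百三十 (Chinese numeral) → 5×1000 + 1×100 + 3×10 = 5130 (decimal)
Difference: |3429 - 5130| = 1701
1701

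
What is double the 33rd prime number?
The 33rd prime number = 137
Compute 137 × 2 = 274
274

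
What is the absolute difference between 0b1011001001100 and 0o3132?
Convert 0b1011001001100 (binary) → 4096 + 1024 + 512 + 64 + 8 + 4 = 5708 (decimal)
Convert 0o3132 (octal) → 3×512 + 1×64 + 3×8 + 2 = 1626 (decimal)
Compute |5708 - 1626| = 4082
4082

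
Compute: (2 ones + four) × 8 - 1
Convert 2 ones (place-value notation) → 2 (decimal)
Convert four (English words) → 4 (decimal)
Expression in decimal: (2 + 4) × 8 - 1
Parentheses first: 2 + 4 = 6
Multiply: 6 × 8 = 48
Subtract: 48 - 1 = 47
47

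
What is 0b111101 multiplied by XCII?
Convert 0b111101 (binary) → 32 + 16 + 8 + 4 + 1 = 61 (decimal)
Convert XCII (Roman numeral) → 90 + 1 + 1 = 92 (decimal)
Compute 61 × 92 = 5612
5612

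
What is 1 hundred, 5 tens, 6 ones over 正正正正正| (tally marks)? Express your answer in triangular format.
Convert 1 hundred, 5 tens, 6 ones (place-value notation) → 1×100 + 5×10 + 6 = 156 (decimal)
Convert 正正正正正| (tally marks) → 5 + 5 + 5 + 5 + 5 + 1 = 26 (decimal)
Compute 156 ÷ 26 = 6
Convert 6 (decimal) → 6 = 3×4/2 → the 3rd triangular number (triangular index)
the 3rd triangular number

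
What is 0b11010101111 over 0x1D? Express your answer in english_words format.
Convert 0b11010101111 (binary) → 1024 + 512 + 128 + 32 + 8 + 4 + 2 + 1 = 1711 (decimal)
Convert 0x1D (hexadecimal) → 1×16 + 13 = 29 (decimal)
Compute 1711 ÷ 29 = 59
Convert 59 (decimal) → fifty-nine (English words)
fifty-nine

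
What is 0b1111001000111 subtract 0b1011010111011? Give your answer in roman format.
Convert 0b1111001000111 (binary) → 4096 + 2048 + 1024 + 512 + 64 + 4 + 2 + 1 = 7751 (decimal)
Convert 0b1011010111011 (binary) → 4096 + 1024 + 512 + 128 + 32 + 16 + 8 + 2 + 1 = 5819 (decimal)
Compute 7751 - 5819 = 1932
Convert 1932 (decimal) → 1932 = 1000 + 900 + 10 + 10 + 10 + 1 + 1 → MCMXXXII (Roman numeral)
MCMXXXII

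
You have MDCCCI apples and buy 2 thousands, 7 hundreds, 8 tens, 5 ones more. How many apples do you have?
Convert MDCCCI (Roman numeral) → 1000 + 500 + 100 + 100 + 100 + 1 = 1801 (decimal)
Convert 2 thousands, 7 hundreds, 8 tens, 5 ones (place-value notation) → 2×1000 + 7×100 + 8×10 + 5 = 2785 (decimal)
Compute 1801 + 2785 = 4586
4586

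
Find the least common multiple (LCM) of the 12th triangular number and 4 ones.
Convert the 12th triangular number (triangular index) → 12×13/2 = 78 (decimal)
Convert 4 ones (place-value notation) → 4 (decimal)
Compute lcm(78, 4) = 156
156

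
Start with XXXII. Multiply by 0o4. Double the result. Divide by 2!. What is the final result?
Convert XXXII (Roman numeral) → 10 + 10 + 10 + 1 + 1 = 32 (decimal)
Start: 32
Convert 0o4 (octal) → 4 (decimal)
32 × 4 = 128
128 × 2 = 256
Convert 2! (factorial) → 2 (decimal)
256 ÷ 2 = 128
128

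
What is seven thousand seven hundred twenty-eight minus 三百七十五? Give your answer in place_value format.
Convert seven thousand seven hundred twenty-eight (English words) → 7×1000 + 7×100 + 28 = 7728 (decimal)
Convert 三百七十五 (Chinese numeral) → 3×100 + 7×10 + 5 = 375 (decimal)
Compute 7728 - 375 = 7353
Convert 7353 (decimal) → 7353 = 7×1000 + 3×100 + 5×10 + 3 → 7 thousands, 3 hundreds, 5 tens, 3 ones (place-value notation)
7 thousands, 3 hundreds, 5 tens, 3 ones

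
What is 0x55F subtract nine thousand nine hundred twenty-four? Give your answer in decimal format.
Convert 0x55F (hexadecimal) → 5×256 + 5×16 + 15 = 1375 (decimal)
Convert nine thousand nine hundred twenty-four (English words) → 9×1000 + 9×100 + 24 = 9924 (decimal)
Compute 1375 - 9924 = -8549
-8549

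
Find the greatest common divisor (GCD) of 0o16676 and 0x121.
Convert 0o16676 (octal) → 1×4096 + 6×512 + 6×64 + 7×8 + 6 = 7614 (decimal)
Convert 0x121 (hexadecimal) → 1×256 + 2×16 + 1 = 289 (decimal)
Compute gcd(7614, 289) = 1
1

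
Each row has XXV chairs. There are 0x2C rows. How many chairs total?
Convert XXV (Roman numeral) → 10 + 10 + 5 = 25 (decimal)
Convert 0x2C (hexadecimal) → 2×16 + 12 = 44 (decimal)
Compute 25 × 44 = 1100
1100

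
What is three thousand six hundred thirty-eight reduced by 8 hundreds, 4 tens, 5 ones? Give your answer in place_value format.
Convert three thousand six hundred thirty-eight (English words) → 3×1000 + 6×100 + 38 = 3638 (decimal)
Convert 8 hundreds, 4 tens, 5 ones (place-value notation) → 8×100 + 4×10 + 5 = 845 (decimal)
Compute 3638 - 845 = 2793
Convert 2793 (decimal) → 2793 = 2×1000 + 7×100 + 9×10 + 3 → 2 thousands, 7 hundreds, 9 tens, 3 ones (place-value notation)
2 thousands, 7 hundreds, 9 tens, 3 ones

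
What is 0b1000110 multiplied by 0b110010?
Convert 0b1000110 (binary) → 64 + 4 + 2 = 70 (decimal)
Convert 0b110010 (binary) → 32 + 16 + 2 = 50 (decimal)
Compute 70 × 50 = 3500
3500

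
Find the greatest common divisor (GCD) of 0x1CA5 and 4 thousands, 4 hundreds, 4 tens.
Convert 0x1CA5 (hexadecimal) → 1×4096 + 12×256 + 10×16 + 5 = 7333 (decimal)
Convert 4 thousands, 4 hundreds, 4 tens (place-value notation) → 4×1000 + 4×100 + 4×10 = 4440 (decimal)
Compute gcd(7333, 4440) = 1
1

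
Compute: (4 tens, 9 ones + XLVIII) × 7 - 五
Convert 4 tens, 9 ones (place-value notation) → 4×10 + 9 = 49 (decimal)
Convert XLVIII (Roman numeral) → 40 + 5 + 1 + 1 + 1 = 48 (decimal)
Convert 五 (Chinese numeral) → 5 (decimal)
Expression in decimal: (49 + 48) × 7 - 5
Parentheses first: 49 + 48 = 97
Multiply: 97 × 7 = 679
Subtract: 679 - 5 = 674
674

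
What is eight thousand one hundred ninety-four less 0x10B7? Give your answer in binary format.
Convert eight thousand one hundred ninety-four (English words) → 8×1000 + 1×100 + 94 = 8194 (decimal)
Convert 0x10B7 (hexadecimal) → 1×4096 + 11×16 + 7 = 4279 (decimal)
Compute 8194 - 4279 = 3915
Convert 3915 (decimal) → 3915 = 2048 + 1024 + 512 + 256 + 64 + 8 + 2 + 1 → 0b111101001011 (binary)
0b111101001011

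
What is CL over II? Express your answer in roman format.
Convert CL (Roman numeral) → 100 + 50 = 150 (decimal)
Convert II (Roman numeral) → 1 + 1 = 2 (decimal)
Compute 150 ÷ 2 = 75
Convert 75 (decimal) → 75 = 50 + 10 + 10 + 5 → LXXV (Roman numeral)
LXXV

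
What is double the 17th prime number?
The 17th prime number = 59
Compute 59 × 2 = 118
118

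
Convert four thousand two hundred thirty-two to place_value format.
Convert four thousand two hundred thirty-two (English words) → 4×1000 + 2×100 + 32 = 4232 (decimal)
Convert 4232 (decimal) → 4232 = 4×1000 + 2×100 + 3×10 + 2 → 4 thousands, 2 hundreds, 3 tens, 2 ones (place-value notation)
4 thousands, 2 hundreds, 3 tens, 2 ones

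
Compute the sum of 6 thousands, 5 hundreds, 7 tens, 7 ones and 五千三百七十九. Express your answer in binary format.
Convert 6 thousands, 5 hundreds, 7 tens, 7 ones (place-value notation) → 6×1000 + 5×100 + 7×10 + 7 = 6577 (decimal)
Convert 五千三百七十九 (Chinese numeral) → 5×1000 + 3×100 + 7×10 + 9 = 5379 (decimal)
Compute 6577 + 5379 = 11956
Convert 11956 (decimal) → 11956 = 8192 + 2048 + 1024 + 512 + 128 + 32 + 16 + 4 → 0b10111010110100 (binary)
0b10111010110100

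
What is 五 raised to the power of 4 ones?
Convert 五 (Chinese numeral) → 5 (decimal)
Convert 4 ones (place-value notation) → 4 (decimal)
Compute 5 ^ 4 = 625
625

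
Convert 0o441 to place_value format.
Convert 0o441 (octal) → 4×64 + 4×8 + 1 = 289 (decimal)
Convert 289 (decimal) → 289 = 2×100 + 8×10 + 9 → 2 hundreds, 8 tens, 9 ones (place-value notation)
2 hundreds, 8 tens, 9 ones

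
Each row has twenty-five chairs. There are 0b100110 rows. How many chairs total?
Convert twenty-five (English words) → 25 (decimal)
Convert 0b100110 (binary) → 32 + 4 + 2 = 38 (decimal)
Compute 25 × 38 = 950
950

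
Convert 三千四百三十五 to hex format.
Convert 三千四百三十五 (Chinese numeral) → 3×1000 + 4×100 + 3×10 + 5 = 3435 (decimal)
Convert 3435 (decimal) → 3435 = 13×256 + 6×16 + 11 → 0xD6B (hexadecimal)
0xD6B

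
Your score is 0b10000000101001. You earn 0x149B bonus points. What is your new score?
Convert 0b10000000101001 (binary) → 8192 + 32 + 8 + 1 = 8233 (decimal)
Convert 0x149B (hexadecimal) → 1×4096 + 4×256 + 9×16 + 11 = 5275 (decimal)
Compute 8233 + 5275 = 13508
13508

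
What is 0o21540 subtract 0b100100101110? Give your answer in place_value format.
Convert 0o21540 (octal) → 2×4096 + 1×512 + 5×64 + 4×8 = 9056 (decimal)
Convert 0b100100101110 (binary) → 2048 + 256 + 32 + 8 + 4 + 2 = 2350 (decimal)
Compute 9056 - 2350 = 6706
Convert 6706 (decimal) → 6706 = 6×1000 + 7×100 + 6 → 6 thousands, 7 hundreds, 6 ones (place-value notation)
6 thousands, 7 hundreds, 6 ones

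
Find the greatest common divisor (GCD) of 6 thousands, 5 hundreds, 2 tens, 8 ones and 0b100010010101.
Convert 6 thousands, 5 hundreds, 2 tens, 8 ones (place-value notation) → 6×1000 + 5×100 + 2×10 + 8 = 6528 (decimal)
Convert 0b100010010101 (binary) → 2048 + 128 + 16 + 4 + 1 = 2197 (decimal)
Compute gcd(6528, 2197) = 1
1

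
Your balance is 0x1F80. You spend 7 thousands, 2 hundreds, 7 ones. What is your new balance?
Convert 0x1F80 (hexadecimal) → 1×4096 + 15×256 + 8×16 = 8064 (decimal)
Convert 7 thousands, 2 hundreds, 7 ones (place-value notation) → 7×1000 + 2×100 + 7 = 7207 (decimal)
Compute 8064 - 7207 = 857
857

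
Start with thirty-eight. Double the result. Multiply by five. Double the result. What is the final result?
Convert thirty-eight (English words) → 38 (decimal)
Start: 38
38 × 2 = 76
Convert five (English words) → 5 (decimal)
76 × 5 = 380
380 × 2 = 760
760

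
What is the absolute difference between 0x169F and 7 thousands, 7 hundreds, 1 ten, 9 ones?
Convert 0x169F (hexadecimal) → 1×4096 + 6×256 + 9×16 + 15 = 5791 (decimal)
Convert 7 thousands, 7 hundreds, 1 ten, 9 ones (place-value notation) → 7×1000 + 7×100 + 1×10 + 9 = 7719 (decimal)
Compute |5791 - 7719| = 1928
1928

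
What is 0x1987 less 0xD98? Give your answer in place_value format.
Convert 0x1987 (hexadecimal) → 1×4096 + 9×256 + 8×16 + 7 = 6535 (decimal)
Convert 0xD98 (hexadecimal) → 13×256 + 9×16 + 8 = 3480 (decimal)
Compute 6535 - 3480 = 3055
Convert 3055 (decimal) → 3055 = 3×1000 + 5×10 + 5 → 3 thousands, 5 tens, 5 ones (place-value notation)
3 thousands, 5 tens, 5 ones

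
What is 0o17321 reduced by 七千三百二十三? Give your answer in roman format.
Convert 0o17321 (octal) → 1×4096 + 7×512 + 3×64 + 2×8 + 1 = 7889 (decimal)
Convert 七千三百二十三 (Chinese numeral) → 7×1000 + 3×100 + 2×10 + 3 = 7323 (decimal)
Compute 7889 - 7323 = 566
Convert 566 (decimal) → 566 = 500 + 50 + 10 + 5 + 1 → DLXVI (Roman numeral)
DLXVI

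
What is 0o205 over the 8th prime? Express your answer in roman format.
Convert 0o205 (octal) → 2×64 + 5 = 133 (decimal)
Convert the 8th prime (prime index) → 19 (decimal)
Compute 133 ÷ 19 = 7
Convert 7 (decimal) → 7 = 5 + 1 + 1 → VII (Roman numeral)
VII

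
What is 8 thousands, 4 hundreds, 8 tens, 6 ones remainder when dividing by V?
Convert 8 thousands, 4 hundreds, 8 tens, 6 ones (place-value notation) → 8×1000 + 4×100 + 8×10 + 6 = 8486 (decimal)
Convert V (Roman numeral) → 5 (decimal)
Compute 8486 mod 5 = 1
1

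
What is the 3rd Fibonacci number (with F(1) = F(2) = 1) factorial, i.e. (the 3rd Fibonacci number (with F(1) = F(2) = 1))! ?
Convert the 3rd Fibonacci number (with F(1) = F(2) = 1) (Fibonacci index) → 1, 1, 2 → 2 (decimal)
Compute 2! = 2
2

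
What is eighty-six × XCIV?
Convert eighty-six (English words) → 86 (decimal)
Convert XCIV (Roman numeral) → 90 + 4 = 94 (decimal)
Compute 86 × 94 = 8084
8084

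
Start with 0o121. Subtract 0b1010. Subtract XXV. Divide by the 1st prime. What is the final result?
Convert 0o121 (octal) → 1×64 + 2×8 + 1 = 81 (decimal)
Start: 81
Convert 0b1010 (binary) → 8 + 2 = 10 (decimal)
81 - 10 = 71
Convert XXV (Roman numeral) → 10 + 10 + 5 = 25 (decimal)
71 - 25 = 46
Convert the 1st prime (prime index) → 2 (decimal)
46 ÷ 2 = 23
23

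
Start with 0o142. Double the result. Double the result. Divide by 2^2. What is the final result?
Convert 0o142 (octal) → 1×64 + 4×8 + 2 = 98 (decimal)
Start: 98
98 × 2 = 196
196 × 2 = 392
Convert 2^2 (power) → 4 (decimal)
392 ÷ 4 = 98
98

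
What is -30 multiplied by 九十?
Convert 九十 (Chinese numeral) → 9×10 = 90 (decimal)
Compute -30 × 90 = -2700
-2700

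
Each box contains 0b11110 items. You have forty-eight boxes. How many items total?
Convert 0b11110 (binary) → 16 + 8 + 4 + 2 = 30 (decimal)
Convert forty-eight (English words) → 48 (decimal)
Compute 30 × 48 = 1440
1440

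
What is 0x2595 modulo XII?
Convert 0x2595 (hexadecimal) → 2×4096 + 5×256 + 9×16 + 5 = 9621 (decimal)
Convert XII (Roman numeral) → 10 + 1 + 1 = 12 (decimal)
Compute 9621 mod 12 = 9
9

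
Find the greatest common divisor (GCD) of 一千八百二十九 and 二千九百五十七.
Convert 一千八百二十九 (Chinese numeral) → 1×1000 + 8×100 + 2×10 + 9 = 1829 (decimal)
Convert 二千九百五十七 (Chinese numeral) → 2×1000 + 9×100 + 5×10 + 7 = 2957 (decimal)
Compute gcd(1829, 2957) = 1
1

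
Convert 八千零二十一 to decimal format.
Convert 八千零二十一 (Chinese numeral) → 8×1000 + 2×10 + 1 = 8021 (decimal)
8021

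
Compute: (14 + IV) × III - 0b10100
Convert IV (Roman numeral) → 4 (decimal)
Convert III (Roman numeral) → 1 + 1 + 1 = 3 (decimal)
Convert 0b10100 (binary) → 16 + 4 = 20 (decimal)
Expression in decimal: (14 + 4) × 3 - 20
Parentheses first: 14 + 4 = 18
Multiply: 18 × 3 = 54
Subtract: 54 - 20 = 34
34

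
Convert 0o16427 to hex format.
Convert 0o16427 (octal) → 1×4096 + 6×512 + 4×64 + 2×8 + 7 = 7447 (decimal)
Convert 7447 (decimal) → 7447 = 1×4096 + 13×256 + 1×16 + 7 → 0x1D17 (hexadecimal)
0x1D17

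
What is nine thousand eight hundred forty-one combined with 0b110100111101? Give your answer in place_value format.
Convert nine thousand eight hundred forty-one (English words) → 9×1000 + 8×100 + 41 = 9841 (decimal)
Convert 0b110100111101 (binary) → 2048 + 1024 + 256 + 32 + 16 + 8 + 4 + 1 = 3389 (decimal)
Compute 9841 + 3389 = 13230
Convert 13230 (decimal) → 13230 = 13×1000 + 2×100 + 3×10 → 13 thousands, 2 hundreds, 3 tens (place-value notation)
13 thousands, 2 hundreds, 3 tens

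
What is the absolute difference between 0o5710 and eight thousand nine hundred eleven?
Convert 0o5710 (octal) → 5×512 + 7×64 + 1×8 = 3016 (decimal)
Convert eight thousand nine hundred eleven (English words) → 8×1000 + 9×100 + 11 = 8911 (decimal)
Compute |3016 - 8911| = 5895
5895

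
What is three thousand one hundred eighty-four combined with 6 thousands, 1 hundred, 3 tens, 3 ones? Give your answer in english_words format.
Convert three thousand one hundred eighty-four (English words) → 3×1000 + 1×100 + 84 = 3184 (decimal)
Convert 6 thousands, 1 hundred, 3 tens, 3 ones (place-value notation) → 6×1000 + 1×100 + 3×10 + 3 = 6133 (decimal)
Compute 3184 + 6133 = 9317
Convert 9317 (decimal) → 9317 = 9×1000 + 3×100 + 17 → nine thousand three hundred seventeen (English words)
nine thousand three hundred seventeen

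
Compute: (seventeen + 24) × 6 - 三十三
Convert seventeen (English words) → 17 (decimal)
Convert 三十三 (Chinese numeral) → 3×10 + 3 = 33 (decimal)
Expression in decimal: (17 + 24) × 6 - 33
Parentheses first: 17 + 24 = 41
Multiply: 41 × 6 = 246
Subtract: 246 - 33 = 213
213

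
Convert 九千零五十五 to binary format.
Convert 九千零五十五 (Chinese numeral) → 9×1000 + 5×10 + 5 = 9055 (decimal)
Convert 9055 (decimal) → 9055 = 8192 + 512 + 256 + 64 + 16 + 8 + 4 + 2 + 1 → 0b10001101011111 (binary)
0b10001101011111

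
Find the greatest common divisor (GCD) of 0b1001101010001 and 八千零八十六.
Convert 0b1001101010001 (binary) → 4096 + 512 + 256 + 64 + 16 + 1 = 4945 (decimal)
Convert 八千零八十六 (Chinese numeral) → 8×1000 + 8×10 + 6 = 8086 (decimal)
Compute gcd(4945, 8086) = 1
1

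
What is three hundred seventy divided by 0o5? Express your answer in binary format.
Convert three hundred seventy (English words) → 3×100 + 70 = 370 (decimal)
Convert 0o5 (octal) → 5 (decimal)
Compute 370 ÷ 5 = 74
Convert 74 (decimal) → 74 = 64 + 8 + 2 → 0b1001010 (binary)
0b1001010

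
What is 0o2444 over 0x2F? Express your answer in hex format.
Convert 0o2444 (octal) → 2×512 + 4×64 + 4×8 + 4 = 1316 (decimal)
Convert 0x2F (hexadecimal) → 2×16 + 15 = 47 (decimal)
Compute 1316 ÷ 47 = 28
Convert 28 (decimal) → 28 = 1×16 + 12 → 0x1C (hexadecimal)
0x1C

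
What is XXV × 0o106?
Convert XXV (Roman numeral) → 10 + 10 + 5 = 25 (decimal)
Convert 0o106 (octal) → 1×64 + 6 = 70 (decimal)
Compute 25 × 70 = 1750
1750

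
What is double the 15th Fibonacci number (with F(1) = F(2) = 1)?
The 15th Fibonacci number (with F(1) = F(2) = 1): 1, 1, 2, 3, 5, 8, 13, 21, 34, 55, 89, 144, 233, 377, 610 → 610
Compute 610 × 2 = 1220
1220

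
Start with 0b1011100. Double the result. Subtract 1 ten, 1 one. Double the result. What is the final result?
Convert 0b1011100 (binary) → 64 + 16 + 8 + 4 = 92 (decimal)
Start: 92
92 × 2 = 184
Convert 1 ten, 1 one (place-value notation) → 1×10 + 1 = 11 (decimal)
184 - 11 = 173
173 × 2 = 346
346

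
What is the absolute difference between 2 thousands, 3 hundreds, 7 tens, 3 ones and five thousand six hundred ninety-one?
Convert 2 thousands, 3 hundreds, 7 tens, 3 ones (place-value notation) → 2×1000 + 3×100 + 7×10 + 3 = 2373 (decimal)
Convert five thousand six hundred ninety-one (English words) → 5×1000 + 6×100 + 91 = 5691 (decimal)
Compute |2373 - 5691| = 3318
3318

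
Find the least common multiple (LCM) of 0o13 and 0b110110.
Convert 0o13 (octal) → 1×8 + 3 = 11 (decimal)
Convert 0b110110 (binary) → 32 + 16 + 4 + 2 = 54 (decimal)
Compute lcm(11, 54) = 594
594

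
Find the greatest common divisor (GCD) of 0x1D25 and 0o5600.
Convert 0x1D25 (hexadecimal) → 1×4096 + 13×256 + 2×16 + 5 = 7461 (decimal)
Convert 0o5600 (octal) → 5×512 + 6×64 = 2944 (decimal)
Compute gcd(7461, 2944) = 1
1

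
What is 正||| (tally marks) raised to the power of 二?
Convert 正||| (tally marks) → 5 + 3 = 8 (decimal)
Convert 二 (Chinese numeral) → 2 (decimal)
Compute 8 ^ 2 = 64
64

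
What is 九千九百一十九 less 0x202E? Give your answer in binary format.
Convert 九千九百一十九 (Chinese numeral) → 9×1000 + 9×100 + 1×10 + 9 = 9919 (decimal)
Convert 0x202E (hexadecimal) → 2×4096 + 2×16 + 14 = 8238 (decimal)
Compute 9919 - 8238 = 1681
Convert 1681 (decimal) → 1681 = 1024 + 512 + 128 + 16 + 1 → 0b11010010001 (binary)
0b11010010001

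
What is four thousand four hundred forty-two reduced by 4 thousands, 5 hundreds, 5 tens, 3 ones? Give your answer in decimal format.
Convert four thousand four hundred forty-two (English words) → 4×1000 + 4×100 + 42 = 4442 (decimal)
Convert 4 thousands, 5 hundreds, 5 tens, 3 ones (place-value notation) → 4×1000 + 5×100 + 5×10 + 3 = 4553 (decimal)
Compute 4442 - 4553 = -111
-111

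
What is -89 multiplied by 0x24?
Convert 0x24 (hexadecimal) → 2×16 + 4 = 36 (decimal)
Compute -89 × 36 = -3204
-3204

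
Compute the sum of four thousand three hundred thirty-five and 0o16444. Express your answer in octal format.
Convert four thousand three hundred thirty-five (English words) → 4×1000 + 3×100 + 35 = 4335 (decimal)
Convert 0o16444 (octal) → 1×4096 + 6×512 + 4×64 + 4×8 + 4 = 7460 (decimal)
Compute 4335 + 7460 = 11795
Convert 11795 (decimal) → 11795 = 2×4096 + 7×512 + 2×8 + 3 → 0o27023 (octal)
0o27023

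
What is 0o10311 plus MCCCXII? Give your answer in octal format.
Convert 0o10311 (octal) → 1×4096 + 3×64 + 1×8 + 1 = 4297 (decimal)
Convert MCCCXII (Roman numeral) → 1000 + 100 + 100 + 100 + 10 + 1 + 1 = 1312 (decimal)
Compute 4297 + 1312 = 5609
Convert 5609 (decimal) → 5609 = 1×4096 + 2×512 + 7×64 + 5×8 + 1 → 0o12751 (octal)
0o12751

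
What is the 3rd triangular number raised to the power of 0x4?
Convert the 3rd triangular number (triangular index) → 3×4/2 = 6 (decimal)
Convert 0x4 (hexadecimal) → 4 (decimal)
Compute 6 ^ 4 = 1296
1296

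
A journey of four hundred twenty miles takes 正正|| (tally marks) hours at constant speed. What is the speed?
Convert four hundred twenty (English words) → 4×100 + 20 = 420 (decimal)
Convert 正正|| (tally marks) → 5 + 5 + 2 = 12 (decimal)
Compute 420 ÷ 12 = 35
35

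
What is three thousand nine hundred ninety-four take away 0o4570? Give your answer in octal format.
Convert three thousand nine hundred ninety-four (English words) → 3×1000 + 9×100 + 94 = 3994 (decimal)
Convert 0o4570 (octal) → 4×512 + 5×64 + 7×8 = 2424 (decimal)
Compute 3994 - 2424 = 1570
Convert 1570 (decimal) → 1570 = 3×512 + 4×8 + 2 → 0o3042 (octal)
0o3042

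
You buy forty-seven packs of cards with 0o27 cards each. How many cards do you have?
Convert 0o27 (octal) → 2×8 + 7 = 23 (decimal)
Convert forty-seven (English words) → 47 (decimal)
Compute 23 × 47 = 1081
1081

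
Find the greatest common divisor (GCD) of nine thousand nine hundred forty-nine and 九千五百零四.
Convert nine thousand nine hundred forty-nine (English words) → 9×1000 + 9×100 + 49 = 9949 (decimal)
Convert 九千五百零四 (Chinese numeral) → 9×1000 + 5×100 + 4 = 9504 (decimal)
Compute gcd(9949, 9504) = 1
1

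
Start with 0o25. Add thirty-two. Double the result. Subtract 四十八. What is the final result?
Convert 0o25 (octal) → 2×8 + 5 = 21 (decimal)
Start: 21
Convert thirty-two (English words) → 32 (decimal)
21 + 32 = 53
53 × 2 = 106
Convert 四十八 (Chinese numeral) → 4×10 + 8 = 48 (decimal)
106 - 48 = 58
58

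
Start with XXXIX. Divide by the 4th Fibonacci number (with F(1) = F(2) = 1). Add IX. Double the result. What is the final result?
Convert XXXIX (Roman numeral) → 10 + 10 + 10 + 9 = 39 (decimal)
Start: 39
Convert the 4th Fibonacci number (with F(1) = F(2) = 1) (Fibonacci index) → 1, 1, 2, 3 → 3 (decimal)
39 ÷ 3 = 13
Convert IX (Roman numeral) → 9 (decimal)
13 + 9 = 22
22 × 2 = 44
44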